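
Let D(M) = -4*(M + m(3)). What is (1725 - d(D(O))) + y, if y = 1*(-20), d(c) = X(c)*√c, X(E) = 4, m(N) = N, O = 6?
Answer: 1705 - 24*I ≈ 1705.0 - 24.0*I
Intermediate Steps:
D(M) = -12 - 4*M (D(M) = -4*(M + 3) = -4*(3 + M) = -12 - 4*M)
d(c) = 4*√c
y = -20
(1725 - d(D(O))) + y = (1725 - 4*√(-12 - 4*6)) - 20 = (1725 - 4*√(-12 - 24)) - 20 = (1725 - 4*√(-36)) - 20 = (1725 - 4*6*I) - 20 = (1725 - 24*I) - 20 = 1705 - 24*I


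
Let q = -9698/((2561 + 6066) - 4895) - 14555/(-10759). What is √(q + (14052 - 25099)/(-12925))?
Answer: I*√1053319118403741975786/51897219990 ≈ 0.62537*I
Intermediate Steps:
q = -25010761/20076294 (q = -9698/(8627 - 4895) - 14555*(-1/10759) = -9698/3732 + 14555/10759 = -9698*1/3732 + 14555/10759 = -4849/1866 + 14555/10759 = -25010761/20076294 ≈ -1.2458)
√(q + (14052 - 25099)/(-12925)) = √(-25010761/20076294 + (14052 - 25099)/(-12925)) = √(-25010761/20076294 - 11047*(-1/12925)) = √(-25010761/20076294 + 11047/12925) = √(-101481266107/259486099950) = I*√1053319118403741975786/51897219990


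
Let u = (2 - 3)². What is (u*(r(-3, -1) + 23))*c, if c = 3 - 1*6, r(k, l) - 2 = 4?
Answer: -87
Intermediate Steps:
r(k, l) = 6 (r(k, l) = 2 + 4 = 6)
u = 1 (u = (-1)² = 1)
c = -3 (c = 3 - 6 = -3)
(u*(r(-3, -1) + 23))*c = (1*(6 + 23))*(-3) = (1*29)*(-3) = 29*(-3) = -87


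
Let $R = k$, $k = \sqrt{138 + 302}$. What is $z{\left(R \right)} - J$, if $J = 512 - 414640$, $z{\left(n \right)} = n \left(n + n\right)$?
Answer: $415008$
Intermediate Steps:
$k = 2 \sqrt{110}$ ($k = \sqrt{440} = 2 \sqrt{110} \approx 20.976$)
$R = 2 \sqrt{110} \approx 20.976$
$z{\left(n \right)} = 2 n^{2}$ ($z{\left(n \right)} = n 2 n = 2 n^{2}$)
$J = -414128$ ($J = 512 - 414640 = -414128$)
$z{\left(R \right)} - J = 2 \left(2 \sqrt{110}\right)^{2} - -414128 = 2 \cdot 440 + 414128 = 880 + 414128 = 415008$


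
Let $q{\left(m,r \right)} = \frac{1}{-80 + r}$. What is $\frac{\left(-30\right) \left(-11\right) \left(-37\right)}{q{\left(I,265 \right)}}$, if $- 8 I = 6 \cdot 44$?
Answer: $-2258850$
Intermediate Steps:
$I = -33$ ($I = - \frac{6 \cdot 44}{8} = \left(- \frac{1}{8}\right) 264 = -33$)
$\frac{\left(-30\right) \left(-11\right) \left(-37\right)}{q{\left(I,265 \right)}} = \frac{\left(-30\right) \left(-11\right) \left(-37\right)}{\frac{1}{-80 + 265}} = \frac{330 \left(-37\right)}{\frac{1}{185}} = - 12210 \frac{1}{\frac{1}{185}} = \left(-12210\right) 185 = -2258850$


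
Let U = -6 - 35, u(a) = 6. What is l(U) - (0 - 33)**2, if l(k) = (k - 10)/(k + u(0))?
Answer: -38064/35 ≈ -1087.5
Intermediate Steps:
U = -41
l(k) = (-10 + k)/(6 + k) (l(k) = (k - 10)/(k + 6) = (-10 + k)/(6 + k))
l(U) - (0 - 33)**2 = (-10 - 41)/(6 - 41) - (0 - 33)**2 = -51/(-35) - 1*(-33)**2 = -1/35*(-51) - 1*1089 = 51/35 - 1089 = -38064/35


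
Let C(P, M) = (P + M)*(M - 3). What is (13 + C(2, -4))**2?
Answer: 729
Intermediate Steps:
C(P, M) = (-3 + M)*(M + P) (C(P, M) = (M + P)*(-3 + M) = (-3 + M)*(M + P))
(13 + C(2, -4))**2 = (13 + ((-4)**2 - 3*(-4) - 3*2 - 4*2))**2 = (13 + (16 + 12 - 6 - 8))**2 = (13 + 14)**2 = 27**2 = 729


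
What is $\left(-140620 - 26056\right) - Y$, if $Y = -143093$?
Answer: $-23583$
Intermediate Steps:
$\left(-140620 - 26056\right) - Y = \left(-140620 - 26056\right) - -143093 = \left(-140620 - 26056\right) + 143093 = -166676 + 143093 = -23583$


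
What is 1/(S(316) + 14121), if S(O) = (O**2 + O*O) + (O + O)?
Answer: 1/214465 ≈ 4.6628e-6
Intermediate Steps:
S(O) = 2*O + 2*O**2 (S(O) = (O**2 + O**2) + 2*O = 2*O**2 + 2*O = 2*O + 2*O**2)
1/(S(316) + 14121) = 1/(2*316*(1 + 316) + 14121) = 1/(2*316*317 + 14121) = 1/(200344 + 14121) = 1/214465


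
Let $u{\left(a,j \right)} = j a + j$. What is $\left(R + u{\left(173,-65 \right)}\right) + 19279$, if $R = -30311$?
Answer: $-22342$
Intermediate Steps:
$u{\left(a,j \right)} = j + a j$ ($u{\left(a,j \right)} = a j + j = j + a j$)
$\left(R + u{\left(173,-65 \right)}\right) + 19279 = \left(-30311 - 65 \left(1 + 173\right)\right) + 19279 = \left(-30311 - 11310\right) + 19279 = -41621 + 19279 = -22342$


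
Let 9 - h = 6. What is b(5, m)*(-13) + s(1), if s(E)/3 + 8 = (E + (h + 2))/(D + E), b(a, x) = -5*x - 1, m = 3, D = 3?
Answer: 377/2 ≈ 188.50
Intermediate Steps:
h = 3 (h = 9 - 1*6 = 9 - 6 = 3)
b(a, x) = -1 - 5*x
s(E) = -24 + 3*(5 + E)/(3 + E) (s(E) = -24 + 3*((E + (3 + 2))/(3 + E)) = -24 + 3*((E + 5)/(3 + E)) = -24 + 3*((5 + E)/(3 + E)) = -24 + 3*(5 + E)/(3 + E))
b(5, m)*(-13) + s(1) = (-1 - 5*3)*(-13) + 3*(-19 - 7*1)/(3 + 1) = (-1 - 15)*(-13) + 3*(-19 - 7)/4 = -16*(-13) + 3*(¼)*(-26) = 208 - 39/2 = 377/2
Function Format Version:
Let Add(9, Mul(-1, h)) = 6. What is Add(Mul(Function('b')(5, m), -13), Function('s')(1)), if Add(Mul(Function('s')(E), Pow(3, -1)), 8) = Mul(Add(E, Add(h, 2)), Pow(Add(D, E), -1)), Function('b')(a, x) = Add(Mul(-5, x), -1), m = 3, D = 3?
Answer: Rational(377, 2) ≈ 188.50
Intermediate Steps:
h = 3 (h = Add(9, Mul(-1, 6)) = Add(9, -6) = 3)
Function('b')(a, x) = Add(-1, Mul(-5, x))
Function('s')(E) = Add(-24, Mul(3, Pow(Add(3, E), -1), Add(5, E))) (Function('s')(E) = Add(-24, Mul(3, Mul(Add(E, Add(3, 2)), Pow(Add(3, E), -1)))) = Add(-24, Mul(3, Mul(Add(E, 5), Pow(Add(3, E), -1)))) = Add(-24, Mul(3, Mul(Add(5, E), Pow(Add(3, E), -1)))) = Add(-24, Mul(3, Mul(Pow(Add(3, E), -1), Add(5, E)))) = Add(-24, Mul(3, Pow(Add(3, E), -1), Add(5, E))))
Add(Mul(Function('b')(5, m), -13), Function('s')(1)) = Add(Mul(Add(-1, Mul(-5, 3)), -13), Mul(3, Pow(Add(3, 1), -1), Add(-19, Mul(-7, 1)))) = Add(Mul(Add(-1, -15), -13), Mul(3, Pow(4, -1), Add(-19, -7))) = Add(Mul(-16, -13), Mul(3, Rational(1, 4), -26)) = Add(208, Rational(-39, 2)) = Rational(377, 2)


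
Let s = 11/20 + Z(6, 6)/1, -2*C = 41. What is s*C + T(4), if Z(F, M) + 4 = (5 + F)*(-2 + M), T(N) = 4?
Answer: -33091/40 ≈ -827.28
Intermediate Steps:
C = -41/2 (C = -1/2*41 = -41/2 ≈ -20.500)
Z(F, M) = -4 + (-2 + M)*(5 + F) (Z(F, M) = -4 + (5 + F)*(-2 + M) = -4 + (-2 + M)*(5 + F))
s = 811/20 (s = 11/20 + (-14 - 2*6 + 5*6 + 6*6)/1 = 11*(1/20) + (-14 - 12 + 30 + 36)*1 = 11/20 + 40*1 = 11/20 + 40 = 811/20 ≈ 40.550)
s*C + T(4) = (811/20)*(-41/2) + 4 = -33251/40 + 4 = -33091/40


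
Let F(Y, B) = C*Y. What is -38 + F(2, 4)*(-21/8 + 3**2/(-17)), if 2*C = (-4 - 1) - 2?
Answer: -2165/136 ≈ -15.919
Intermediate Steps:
C = -7/2 (C = ((-4 - 1) - 2)/2 = (-5 - 2)/2 = (1/2)*(-7) = -7/2 ≈ -3.5000)
F(Y, B) = -7*Y/2
-38 + F(2, 4)*(-21/8 + 3**2/(-17)) = -38 + (-7/2*2)*(-21/8 + 3**2/(-17)) = -38 - 7*(-21*1/8 + 9*(-1/17)) = -38 - 7*(-21/8 - 9/17) = -38 - 7*(-429/136) = -38 + 3003/136 = -2165/136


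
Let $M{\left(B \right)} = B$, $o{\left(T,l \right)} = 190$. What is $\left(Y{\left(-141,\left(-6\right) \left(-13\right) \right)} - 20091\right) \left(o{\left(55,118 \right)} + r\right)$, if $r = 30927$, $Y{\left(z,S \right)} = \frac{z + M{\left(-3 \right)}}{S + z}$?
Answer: $- \frac{4375703657}{7} \approx -6.251 \cdot 10^{8}$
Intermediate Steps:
$Y{\left(z,S \right)} = \frac{-3 + z}{S + z}$ ($Y{\left(z,S \right)} = \frac{z - 3}{S + z} = \frac{-3 + z}{S + z}$)
$\left(Y{\left(-141,\left(-6\right) \left(-13\right) \right)} - 20091\right) \left(o{\left(55,118 \right)} + r\right) = \left(\frac{-3 - 141}{\left(-6\right) \left(-13\right) - 141} - 20091\right) \left(190 + 30927\right) = \left(\frac{1}{78 - 141} \left(-144\right) - 20091\right) 31117 = \left(\frac{1}{-63} \left(-144\right) - 20091\right) 31117 = \left(\left(- \frac{1}{63}\right) \left(-144\right) - 20091\right) 31117 = \left(\frac{16}{7} - 20091\right) 31117 = \left(- \frac{140621}{7}\right) 31117 = - \frac{4375703657}{7}$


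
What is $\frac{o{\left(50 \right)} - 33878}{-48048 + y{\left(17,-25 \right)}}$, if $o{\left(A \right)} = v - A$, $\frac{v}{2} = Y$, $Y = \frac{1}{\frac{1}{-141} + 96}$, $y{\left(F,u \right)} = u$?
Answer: $\frac{459215198}{650668055} \approx 0.70576$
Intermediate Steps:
$Y = \frac{141}{13535}$ ($Y = \frac{1}{- \frac{1}{141} + 96} = \frac{1}{\frac{13535}{141}} = \frac{141}{13535} \approx 0.010417$)
$v = \frac{282}{13535}$ ($v = 2 \cdot \frac{141}{13535} = \frac{282}{13535} \approx 0.020835$)
$o{\left(A \right)} = \frac{282}{13535} - A$
$\frac{o{\left(50 \right)} - 33878}{-48048 + y{\left(17,-25 \right)}} = \frac{\left(\frac{282}{13535} - 50\right) - 33878}{-48048 - 25} = \frac{\left(\frac{282}{13535} - 50\right) - 33878}{-48073} = \left(- \frac{676468}{13535} - 33878\right) \left(- \frac{1}{48073}\right) = \left(- \frac{459215198}{13535}\right) \left(- \frac{1}{48073}\right) = \frac{459215198}{650668055}$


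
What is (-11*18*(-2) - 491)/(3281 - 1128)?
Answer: -95/2153 ≈ -0.044124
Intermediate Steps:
(-11*18*(-2) - 491)/(3281 - 1128) = (-198*(-2) - 491)/2153 = (396 - 491)*(1/2153) = -95*1/2153 = -95/2153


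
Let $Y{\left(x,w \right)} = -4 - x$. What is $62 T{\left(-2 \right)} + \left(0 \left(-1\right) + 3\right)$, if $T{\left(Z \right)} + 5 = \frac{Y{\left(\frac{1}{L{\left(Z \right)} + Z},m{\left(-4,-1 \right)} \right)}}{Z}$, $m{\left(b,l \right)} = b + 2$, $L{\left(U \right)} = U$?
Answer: $- \frac{763}{4} \approx -190.75$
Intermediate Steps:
$m{\left(b,l \right)} = 2 + b$
$T{\left(Z \right)} = -5 + \frac{-4 - \frac{1}{2 Z}}{Z}$ ($T{\left(Z \right)} = -5 + \frac{-4 - \frac{1}{Z + Z}}{Z} = -5 + \frac{-4 - \frac{1}{2 Z}}{Z}$)
$62 T{\left(-2 \right)} + \left(0 \left(-1\right) + 3\right) = 62 \left(-5 - \frac{4}{-2} - \frac{1}{2 \cdot 4}\right) + \left(0 \left(-1\right) + 3\right) = 62 \left(-5 - -2 - \frac{1}{8}\right) + \left(0 + 3\right) = 62 \left(-5 + 2 - \frac{1}{8}\right) + 3 = 62 \left(- \frac{25}{8}\right) + 3 = - \frac{775}{4} + 3 = - \frac{763}{4}$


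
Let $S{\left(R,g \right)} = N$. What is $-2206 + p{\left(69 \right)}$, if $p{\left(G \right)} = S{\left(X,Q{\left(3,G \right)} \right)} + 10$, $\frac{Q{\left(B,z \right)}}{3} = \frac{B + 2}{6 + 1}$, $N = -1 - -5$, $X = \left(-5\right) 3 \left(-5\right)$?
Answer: $-2192$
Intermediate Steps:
$X = 75$ ($X = \left(-15\right) \left(-5\right) = 75$)
$N = 4$ ($N = -1 + 5 = 4$)
$Q{\left(B,z \right)} = \frac{6}{7} + \frac{3 B}{7}$ ($Q{\left(B,z \right)} = 3 \frac{B + 2}{6 + 1} = 3 \frac{2 + B}{7} = 3 \left(2 + B\right) \frac{1}{7} = 3 \left(\frac{2}{7} + \frac{B}{7}\right) = \frac{6}{7} + \frac{3 B}{7}$)
$S{\left(R,g \right)} = 4$
$p{\left(G \right)} = 14$ ($p{\left(G \right)} = 4 + 10 = 14$)
$-2206 + p{\left(69 \right)} = -2206 + 14 = -2192$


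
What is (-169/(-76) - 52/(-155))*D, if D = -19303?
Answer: -581927541/11780 ≈ -49400.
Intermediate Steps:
(-169/(-76) - 52/(-155))*D = (-169/(-76) - 52/(-155))*(-19303) = (-169*(-1/76) - 52*(-1/155))*(-19303) = (169/76 + 52/155)*(-19303) = (30147/11780)*(-19303) = -581927541/11780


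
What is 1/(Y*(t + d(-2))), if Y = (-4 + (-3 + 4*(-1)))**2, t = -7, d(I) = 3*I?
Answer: -1/1573 ≈ -0.00063573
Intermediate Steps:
Y = 121 (Y = (-4 + (-3 - 4))**2 = (-4 - 7)**2 = (-11)**2 = 121)
1/(Y*(t + d(-2))) = 1/(121*(-7 + 3*(-2))) = 1/(121*(-7 - 6)) = 1/(121*(-13)) = 1/(-1573) = -1/1573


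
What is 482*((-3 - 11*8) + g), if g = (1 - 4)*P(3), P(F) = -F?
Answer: -39524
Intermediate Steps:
g = 9 (g = (1 - 4)*(-1*3) = -3*(-3) = 9)
482*((-3 - 11*8) + g) = 482*((-3 - 11*8) + 9) = 482*((-3 - 88) + 9) = 482*(-91 + 9) = 482*(-82) = -39524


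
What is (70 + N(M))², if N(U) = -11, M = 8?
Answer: 3481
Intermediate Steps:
(70 + N(M))² = (70 - 11)² = 59² = 3481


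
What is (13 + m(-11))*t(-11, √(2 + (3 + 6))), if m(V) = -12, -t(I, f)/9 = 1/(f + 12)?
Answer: -108/133 + 9*√11/133 ≈ -0.58760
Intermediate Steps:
t(I, f) = -9/(12 + f) (t(I, f) = -9/(f + 12) = -9/(12 + f))
(13 + m(-11))*t(-11, √(2 + (3 + 6))) = (13 - 12)*(-9/(12 + √(2 + (3 + 6)))) = 1*(-9/(12 + √(2 + 9))) = 1*(-9/(12 + √11)) = -9/(12 + √11)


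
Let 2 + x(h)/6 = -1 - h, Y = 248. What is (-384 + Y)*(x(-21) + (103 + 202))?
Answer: -56168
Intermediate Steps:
x(h) = -18 - 6*h (x(h) = -12 + 6*(-1 - h) = -12 + (-6 - 6*h) = -18 - 6*h)
(-384 + Y)*(x(-21) + (103 + 202)) = (-384 + 248)*((-18 - 6*(-21)) + (103 + 202)) = -136*((-18 + 126) + 305) = -136*(108 + 305) = -136*413 = -56168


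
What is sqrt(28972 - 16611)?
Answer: sqrt(12361) ≈ 111.18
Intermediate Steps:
sqrt(28972 - 16611) = sqrt(12361)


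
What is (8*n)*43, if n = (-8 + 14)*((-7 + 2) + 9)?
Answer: 8256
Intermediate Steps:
n = 24 (n = 6*(-5 + 9) = 6*4 = 24)
(8*n)*43 = (8*24)*43 = 192*43 = 8256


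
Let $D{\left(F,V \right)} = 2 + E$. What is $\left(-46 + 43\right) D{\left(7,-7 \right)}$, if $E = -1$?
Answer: $-3$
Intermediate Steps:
$D{\left(F,V \right)} = 1$ ($D{\left(F,V \right)} = 2 - 1 = 1$)
$\left(-46 + 43\right) D{\left(7,-7 \right)} = \left(-46 + 43\right) 1 = \left(-3\right) 1 = -3$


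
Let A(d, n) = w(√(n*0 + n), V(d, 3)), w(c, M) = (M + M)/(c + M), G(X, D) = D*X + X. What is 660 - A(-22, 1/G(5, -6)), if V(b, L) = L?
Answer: 74355/113 + 15*I/113 ≈ 658.01 + 0.13274*I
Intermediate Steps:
G(X, D) = X + D*X
w(c, M) = 2*M/(M + c) (w(c, M) = (2*M)/(M + c) = 2*M/(M + c))
A(d, n) = 6/(3 + √n) (A(d, n) = 2*3/(3 + √(n*0 + n)) = 2*3/(3 + √(0 + n)) = 2*3/(3 + √n) = 6/(3 + √n))
660 - A(-22, 1/G(5, -6)) = 660 - 6/(3 + √(1/(5*(1 - 6)))) = 660 - 6/(3 + √(1/(5*(-5)))) = 660 - 6/(3 + √(1/(-25))) = 660 - 6/(3 + √(-1/25)) = 660 - 6/(3 + I/5) = 660 - 6*25*(3 - I/5)/226 = 660 - 75*(3 - I/5)/113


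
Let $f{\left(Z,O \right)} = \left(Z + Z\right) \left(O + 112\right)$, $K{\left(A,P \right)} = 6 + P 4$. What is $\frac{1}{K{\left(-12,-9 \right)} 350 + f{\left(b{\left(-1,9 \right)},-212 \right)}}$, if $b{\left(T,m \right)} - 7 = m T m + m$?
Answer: $\frac{1}{2500} \approx 0.0004$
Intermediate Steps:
$b{\left(T,m \right)} = 7 + m + T m^{2}$ ($b{\left(T,m \right)} = 7 + \left(m T m + m\right) = 7 + \left(T m m + m\right) = 7 + \left(T m^{2} + m\right) = 7 + \left(m + T m^{2}\right) = 7 + m + T m^{2}$)
$K{\left(A,P \right)} = 6 + 4 P$
$f{\left(Z,O \right)} = 2 Z \left(112 + O\right)$
$\frac{1}{K{\left(-12,-9 \right)} 350 + f{\left(b{\left(-1,9 \right)},-212 \right)}} = \frac{1}{\left(6 + 4 \left(-9\right)\right) 350 + 2 \left(7 + 9 - 9^{2}\right) \left(112 - 212\right)} = \frac{1}{\left(6 - 36\right) 350 + 2 \left(7 + 9 - 81\right) \left(-100\right)} = \frac{1}{\left(-30\right) 350 + 2 \left(7 + 9 - 81\right) \left(-100\right)} = \frac{1}{-10500 + 2 \left(-65\right) \left(-100\right)} = \frac{1}{-10500 + 13000} = \frac{1}{2500}$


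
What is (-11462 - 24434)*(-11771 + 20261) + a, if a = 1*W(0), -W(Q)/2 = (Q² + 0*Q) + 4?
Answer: -304757048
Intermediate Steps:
W(Q) = -8 - 2*Q² (W(Q) = -2*((Q² + 0*Q) + 4) = -2*((Q² + 0) + 4) = -2*(Q² + 4) = -2*(4 + Q²) = -8 - 2*Q²)
a = -8 (a = 1*(-8 - 2*0²) = 1*(-8 - 2*0) = 1*(-8 + 0) = 1*(-8) = -8)
(-11462 - 24434)*(-11771 + 20261) + a = (-11462 - 24434)*(-11771 + 20261) - 8 = -35896*8490 - 8 = -304757040 - 8 = -304757048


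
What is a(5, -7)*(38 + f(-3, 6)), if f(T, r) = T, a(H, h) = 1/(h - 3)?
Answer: -7/2 ≈ -3.5000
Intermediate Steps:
a(H, h) = 1/(-3 + h)
a(5, -7)*(38 + f(-3, 6)) = (38 - 3)/(-3 - 7) = 35/(-10) = -⅒*35 = -7/2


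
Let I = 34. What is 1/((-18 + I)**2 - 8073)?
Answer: -1/7817 ≈ -0.00012793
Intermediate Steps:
1/((-18 + I)**2 - 8073) = 1/((-18 + 34)**2 - 8073) = 1/(16**2 - 8073) = 1/(256 - 8073) = 1/(-7817) = -1/7817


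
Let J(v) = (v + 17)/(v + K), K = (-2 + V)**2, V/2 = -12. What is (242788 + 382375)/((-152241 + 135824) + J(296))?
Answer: -86808348/2279573 ≈ -38.081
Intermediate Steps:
V = -24 (V = 2*(-12) = -24)
K = 676 (K = (-2 - 24)**2 = (-26)**2 = 676)
J(v) = (17 + v)/(676 + v) (J(v) = (v + 17)/(v + 676) = (17 + v)/(676 + v))
(242788 + 382375)/((-152241 + 135824) + J(296)) = (242788 + 382375)/((-152241 + 135824) + (17 + 296)/(676 + 296)) = 625163/(-16417 + 313/972) = 625163/(-15957011/972) = 625163*(-972/15957011) = -86808348/2279573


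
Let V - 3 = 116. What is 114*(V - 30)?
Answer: 10146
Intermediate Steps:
V = 119 (V = 3 + 116 = 119)
114*(V - 30) = 114*(119 - 30) = 114*89 = 10146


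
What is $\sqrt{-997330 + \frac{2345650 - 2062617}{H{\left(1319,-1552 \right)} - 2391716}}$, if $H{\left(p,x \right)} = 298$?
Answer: $\frac{7 i \sqrt{116400230976301586}}{2391418} \approx 998.66 i$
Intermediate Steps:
$\sqrt{-997330 + \frac{2345650 - 2062617}{H{\left(1319,-1552 \right)} - 2391716}} = \sqrt{-997330 + \frac{2345650 - 2062617}{298 - 2391716}} = \sqrt{-997330 + \frac{283033}{-2391418}} = \sqrt{-997330 + 283033 \left(- \frac{1}{2391418}\right)} = \sqrt{-997330 - \frac{283033}{2391418}} = \sqrt{- \frac{2385033196973}{2391418}} = \frac{7 i \sqrt{116400230976301586}}{2391418}$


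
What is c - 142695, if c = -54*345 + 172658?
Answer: 11333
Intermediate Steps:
c = 154028 (c = -18630 + 172658 = 154028)
c - 142695 = 154028 - 142695 = 11333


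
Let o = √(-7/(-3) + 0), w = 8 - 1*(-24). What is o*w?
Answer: 32*√21/3 ≈ 48.881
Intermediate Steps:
w = 32 (w = 8 + 24 = 32)
o = √21/3 (o = √(-7*(-⅓) + 0) = √(7/3 + 0) = √(7/3) = √21/3 ≈ 1.5275)
o*w = (√21/3)*32 = 32*√21/3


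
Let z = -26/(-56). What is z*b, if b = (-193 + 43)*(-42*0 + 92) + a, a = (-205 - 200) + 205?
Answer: -6500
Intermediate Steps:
a = -200 (a = -405 + 205 = -200)
b = -14000 (b = (-193 + 43)*(-42*0 + 92) - 200 = -150*(0 + 92) - 200 = -150*92 - 200 = -13800 - 200 = -14000)
z = 13/28 (z = -26*(-1/56) = 13/28 ≈ 0.46429)
z*b = (13/28)*(-14000) = -6500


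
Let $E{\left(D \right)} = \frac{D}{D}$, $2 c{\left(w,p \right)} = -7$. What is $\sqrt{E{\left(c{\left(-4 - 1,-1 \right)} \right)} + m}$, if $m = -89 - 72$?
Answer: $4 i \sqrt{10} \approx 12.649 i$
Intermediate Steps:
$c{\left(w,p \right)} = - \frac{7}{2}$ ($c{\left(w,p \right)} = \frac{1}{2} \left(-7\right) = - \frac{7}{2}$)
$E{\left(D \right)} = 1$
$m = -161$ ($m = -89 - 72 = -161$)
$\sqrt{E{\left(c{\left(-4 - 1,-1 \right)} \right)} + m} = \sqrt{1 - 161} = \sqrt{-160} = 4 i \sqrt{10}$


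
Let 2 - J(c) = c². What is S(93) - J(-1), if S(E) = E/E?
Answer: 0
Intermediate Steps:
S(E) = 1
J(c) = 2 - c²
S(93) - J(-1) = 1 - (2 - 1*(-1)²) = 1 - (2 - 1*1) = 1 - (2 - 1) = 1 - 1*1 = 1 - 1 = 0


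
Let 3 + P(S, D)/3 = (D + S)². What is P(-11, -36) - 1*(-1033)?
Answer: 7651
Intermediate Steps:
P(S, D) = -9 + 3*(D + S)²
P(-11, -36) - 1*(-1033) = (-9 + 3*(-36 - 11)²) - 1*(-1033) = (-9 + 3*(-47)²) + 1033 = (-9 + 3*2209) + 1033 = (-9 + 6627) + 1033 = 6618 + 1033 = 7651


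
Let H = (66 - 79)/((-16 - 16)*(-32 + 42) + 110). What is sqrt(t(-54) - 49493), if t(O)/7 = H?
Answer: I*sqrt(44543310)/30 ≈ 222.47*I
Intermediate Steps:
H = 13/210 (H = -13/(-32*10 + 110) = -13/(-320 + 110) = -13/(-210) = -13*(-1/210) = 13/210 ≈ 0.061905)
t(O) = 13/30 (t(O) = 7*(13/210) = 13/30)
sqrt(t(-54) - 49493) = sqrt(13/30 - 49493) = sqrt(-1484777/30) = I*sqrt(44543310)/30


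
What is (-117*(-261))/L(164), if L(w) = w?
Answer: 30537/164 ≈ 186.20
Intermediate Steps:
(-117*(-261))/L(164) = -117*(-261)/164 = 30537*(1/164) = 30537/164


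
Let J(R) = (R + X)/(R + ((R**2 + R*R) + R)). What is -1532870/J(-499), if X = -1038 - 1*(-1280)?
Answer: 761842521480/257 ≈ 2.9644e+9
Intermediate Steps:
X = 242 (X = -1038 + 1280 = 242)
J(R) = (242 + R)/(2*R + 2*R**2) (J(R) = (R + 242)/(R + ((R**2 + R*R) + R)) = (242 + R)/(R + ((R**2 + R**2) + R)) = (242 + R)/(R + (2*R**2 + R)) = (242 + R)/(R + (R + 2*R**2)) = (242 + R)/(2*R + 2*R**2))
-1532870/J(-499) = -1532870*(-998*(1 - 499)/(242 - 499)) = -1532870/((1/2)*(-1/499)*(-257)/(-498)) = -1532870/((1/2)*(-1/499)*(-1/498)*(-257)) = -1532870/(-257/497004) = -1532870*(-497004/257) = 761842521480/257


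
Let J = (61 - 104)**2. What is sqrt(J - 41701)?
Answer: 18*I*sqrt(123) ≈ 199.63*I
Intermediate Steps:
J = 1849 (J = (-43)**2 = 1849)
sqrt(J - 41701) = sqrt(1849 - 41701) = sqrt(-39852) = 18*I*sqrt(123)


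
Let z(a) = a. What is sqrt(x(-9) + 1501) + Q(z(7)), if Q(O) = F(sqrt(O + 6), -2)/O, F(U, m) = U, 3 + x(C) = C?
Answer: sqrt(1489) + sqrt(13)/7 ≈ 39.103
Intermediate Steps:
x(C) = -3 + C
Q(O) = sqrt(6 + O)/O (Q(O) = sqrt(O + 6)/O = sqrt(6 + O)/O)
sqrt(x(-9) + 1501) + Q(z(7)) = sqrt((-3 - 9) + 1501) + sqrt(6 + 7)/7 = sqrt(-12 + 1501) + sqrt(13)/7 = sqrt(1489) + sqrt(13)/7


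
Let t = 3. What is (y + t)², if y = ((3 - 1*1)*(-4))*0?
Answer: 9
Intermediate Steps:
y = 0 (y = ((3 - 1)*(-4))*0 = (2*(-4))*0 = -8*0 = 0)
(y + t)² = (0 + 3)² = 3² = 9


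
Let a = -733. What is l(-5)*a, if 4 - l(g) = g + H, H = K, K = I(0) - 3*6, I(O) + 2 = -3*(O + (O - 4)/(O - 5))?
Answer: -115081/5 ≈ -23016.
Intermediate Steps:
I(O) = -2 - 3*O - 3*(-4 + O)/(-5 + O) (I(O) = -2 - 3*(O + (O - 4)/(O - 5)) = -2 - 3*(O + (-4 + O)/(-5 + O)) = -2 + (-3*O - 3*(-4 + O)/(-5 + O)) = -2 - 3*O - 3*(-4 + O)/(-5 + O))
K = -112/5 (K = (22 - 3*0² + 10*0)/(-5 + 0) - 3*6 = (22 - 3*0 + 0)/(-5) - 18 = -(22 + 0 + 0)/5 - 18 = -⅕*22 - 18 = -22/5 - 18 = -112/5 ≈ -22.400)
H = -112/5 ≈ -22.400
l(g) = 132/5 - g (l(g) = 4 - (g - 112/5) = 4 - (-112/5 + g) = 4 + (112/5 - g) = 132/5 - g)
l(-5)*a = (132/5 - 1*(-5))*(-733) = (132/5 + 5)*(-733) = (157/5)*(-733) = -115081/5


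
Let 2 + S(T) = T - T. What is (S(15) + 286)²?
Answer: 80656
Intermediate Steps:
S(T) = -2 (S(T) = -2 + (T - T) = -2 + 0 = -2)
(S(15) + 286)² = (-2 + 286)² = 284² = 80656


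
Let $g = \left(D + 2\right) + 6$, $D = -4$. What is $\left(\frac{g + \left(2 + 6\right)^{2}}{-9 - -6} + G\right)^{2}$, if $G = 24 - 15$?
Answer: $\frac{1681}{9} \approx 186.78$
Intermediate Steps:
$G = 9$
$g = 4$ ($g = \left(-4 + 2\right) + 6 = -2 + 6 = 4$)
$\left(\frac{g + \left(2 + 6\right)^{2}}{-9 - -6} + G\right)^{2} = \left(\frac{4 + \left(2 + 6\right)^{2}}{-9 - -6} + 9\right)^{2} = \left(\frac{4 + 8^{2}}{-9 + \left(-5 + 11\right)} + 9\right)^{2} = \left(\frac{4 + 64}{-9 + 6} + 9\right)^{2} = \left(\frac{68}{-3} + 9\right)^{2} = \left(68 \left(- \frac{1}{3}\right) + 9\right)^{2} = \left(- \frac{68}{3} + 9\right)^{2} = \left(- \frac{41}{3}\right)^{2} = \frac{1681}{9}$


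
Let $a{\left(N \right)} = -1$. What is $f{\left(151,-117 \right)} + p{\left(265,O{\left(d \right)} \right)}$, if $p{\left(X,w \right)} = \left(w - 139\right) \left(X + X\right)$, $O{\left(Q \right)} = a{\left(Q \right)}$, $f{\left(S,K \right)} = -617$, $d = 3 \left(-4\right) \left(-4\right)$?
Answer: $-74817$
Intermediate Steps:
$d = 48$ ($d = \left(-12\right) \left(-4\right) = 48$)
$O{\left(Q \right)} = -1$
$p{\left(X,w \right)} = 2 X \left(-139 + w\right)$ ($p{\left(X,w \right)} = \left(-139 + w\right) 2 X = 2 X \left(-139 + w\right)$)
$f{\left(151,-117 \right)} + p{\left(265,O{\left(d \right)} \right)} = -617 + 2 \cdot 265 \left(-139 - 1\right) = -617 + 2 \cdot 265 \left(-140\right) = -617 - 74200 = -74817$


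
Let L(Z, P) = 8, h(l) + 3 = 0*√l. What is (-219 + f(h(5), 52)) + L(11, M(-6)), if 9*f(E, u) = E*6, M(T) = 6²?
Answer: -213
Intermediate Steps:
M(T) = 36
h(l) = -3 (h(l) = -3 + 0*√l = -3 + 0 = -3)
f(E, u) = 2*E/3 (f(E, u) = (E*6)/9 = (6*E)/9 = 2*E/3)
(-219 + f(h(5), 52)) + L(11, M(-6)) = (-219 + (⅔)*(-3)) + 8 = (-219 - 2) + 8 = -221 + 8 = -213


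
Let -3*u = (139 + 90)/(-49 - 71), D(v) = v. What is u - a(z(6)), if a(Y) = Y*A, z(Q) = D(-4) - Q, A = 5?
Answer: 18229/360 ≈ 50.636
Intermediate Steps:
z(Q) = -4 - Q
a(Y) = 5*Y (a(Y) = Y*5 = 5*Y)
u = 229/360 (u = -(139 + 90)/(3*(-49 - 71)) = -229/(3*(-120)) = -229*(-1)/(3*120) = -⅓*(-229/120) = 229/360 ≈ 0.63611)
u - a(z(6)) = 229/360 - 5*(-4 - 1*6) = 229/360 - 5*(-4 - 6) = 229/360 - 5*(-10) = 229/360 - 1*(-50) = 229/360 + 50 = 18229/360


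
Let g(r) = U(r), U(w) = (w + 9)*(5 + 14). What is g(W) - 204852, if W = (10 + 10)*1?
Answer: -204301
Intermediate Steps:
U(w) = 171 + 19*w (U(w) = (9 + w)*19 = 171 + 19*w)
W = 20 (W = 20*1 = 20)
g(r) = 171 + 19*r
g(W) - 204852 = (171 + 19*20) - 204852 = (171 + 380) - 204852 = 551 - 204852 = -204301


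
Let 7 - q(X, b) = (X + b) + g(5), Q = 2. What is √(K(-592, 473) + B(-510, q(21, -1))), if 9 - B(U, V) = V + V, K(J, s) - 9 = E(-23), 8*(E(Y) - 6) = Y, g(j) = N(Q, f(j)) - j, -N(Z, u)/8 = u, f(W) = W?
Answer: 7*I*√14/4 ≈ 6.5479*I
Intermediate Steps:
N(Z, u) = -8*u
g(j) = -9*j (g(j) = -8*j - j = -9*j)
E(Y) = 6 + Y/8
q(X, b) = 52 - X - b (q(X, b) = 7 - ((X + b) - 9*5) = 7 - ((X + b) - 45) = 7 - (-45 + X + b) = 7 + (45 - X - b) = 52 - X - b)
K(J, s) = 97/8 (K(J, s) = 9 + (6 + (⅛)*(-23)) = 9 + (6 - 23/8) = 9 + 25/8 = 97/8)
B(U, V) = 9 - 2*V (B(U, V) = 9 - (V + V) = 9 - 2*V)
√(K(-592, 473) + B(-510, q(21, -1))) = √(97/8 + (9 - 2*(52 - 1*21 - 1*(-1)))) = √(97/8 + (9 - 2*(52 - 21 + 1))) = √(97/8 + (9 - 2*32)) = √(97/8 + (9 - 64)) = √(97/8 - 55) = √(-343/8) = 7*I*√14/4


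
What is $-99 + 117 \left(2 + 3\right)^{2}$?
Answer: $2826$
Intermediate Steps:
$-99 + 117 \left(2 + 3\right)^{2} = -99 + 117 \cdot 5^{2} = -99 + 117 \cdot 25 = -99 + 2925 = 2826$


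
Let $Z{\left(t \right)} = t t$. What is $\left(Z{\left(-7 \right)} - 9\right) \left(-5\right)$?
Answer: $-200$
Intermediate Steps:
$Z{\left(t \right)} = t^{2}$
$\left(Z{\left(-7 \right)} - 9\right) \left(-5\right) = \left(\left(-7\right)^{2} - 9\right) \left(-5\right) = \left(49 - 9\right) \left(-5\right) = 40 \left(-5\right) = -200$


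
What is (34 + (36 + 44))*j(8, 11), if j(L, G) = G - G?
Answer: 0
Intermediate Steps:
j(L, G) = 0
(34 + (36 + 44))*j(8, 11) = (34 + (36 + 44))*0 = (34 + 80)*0 = 114*0 = 0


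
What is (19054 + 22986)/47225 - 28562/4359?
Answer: -233117618/41170755 ≈ -5.6622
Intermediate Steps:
(19054 + 22986)/47225 - 28562/4359 = 42040*(1/47225) - 28562*1/4359 = 8408/9445 - 28562/4359 = -233117618/41170755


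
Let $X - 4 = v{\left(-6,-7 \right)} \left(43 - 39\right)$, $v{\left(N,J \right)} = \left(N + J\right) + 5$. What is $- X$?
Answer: $28$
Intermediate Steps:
$v{\left(N,J \right)} = 5 + J + N$ ($v{\left(N,J \right)} = \left(J + N\right) + 5 = 5 + J + N$)
$X = -28$ ($X = 4 + \left(5 - 7 - 6\right) \left(43 - 39\right) = 4 - 32 = -28$)
$- X = \left(-1\right) \left(-28\right) = 28$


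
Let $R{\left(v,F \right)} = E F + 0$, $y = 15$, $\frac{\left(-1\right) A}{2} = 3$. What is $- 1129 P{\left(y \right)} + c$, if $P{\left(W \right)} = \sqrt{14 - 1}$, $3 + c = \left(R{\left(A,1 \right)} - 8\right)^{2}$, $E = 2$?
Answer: $33 - 1129 \sqrt{13} \approx -4037.7$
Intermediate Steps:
$A = -6$ ($A = \left(-2\right) 3 = -6$)
$R{\left(v,F \right)} = 2 F$ ($R{\left(v,F \right)} = 2 F + 0 = 2 F$)
$c = 33$ ($c = -3 + \left(2 \cdot 1 - 8\right)^{2} = -3 + \left(2 - 8\right)^{2} = -3 + \left(-6\right)^{2} = -3 + 36 = 33$)
$P{\left(W \right)} = \sqrt{13}$
$- 1129 P{\left(y \right)} + c = - 1129 \sqrt{13} + 33 = 33 - 1129 \sqrt{13}$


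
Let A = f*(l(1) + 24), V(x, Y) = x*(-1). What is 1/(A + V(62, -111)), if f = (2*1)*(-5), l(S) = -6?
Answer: -1/242 ≈ -0.0041322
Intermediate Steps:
V(x, Y) = -x
f = -10 (f = 2*(-5) = -10)
A = -180 (A = -10*(-6 + 24) = -10*18 = -180)
1/(A + V(62, -111)) = 1/(-180 - 1*62) = 1/(-180 - 62) = 1/(-242) = -1/242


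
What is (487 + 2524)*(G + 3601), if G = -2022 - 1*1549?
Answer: 90330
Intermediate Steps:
G = -3571 (G = -2022 - 1549 = -3571)
(487 + 2524)*(G + 3601) = (487 + 2524)*(-3571 + 3601) = 3011*30 = 90330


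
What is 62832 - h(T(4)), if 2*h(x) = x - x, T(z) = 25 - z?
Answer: 62832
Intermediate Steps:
h(x) = 0 (h(x) = (x - x)/2 = (½)*0 = 0)
62832 - h(T(4)) = 62832 - 1*0 = 62832 + 0 = 62832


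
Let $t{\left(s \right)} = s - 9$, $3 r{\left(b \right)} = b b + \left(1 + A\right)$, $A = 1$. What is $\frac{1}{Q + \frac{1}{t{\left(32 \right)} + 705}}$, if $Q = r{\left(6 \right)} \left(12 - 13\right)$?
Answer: $- \frac{2184}{27661} \approx -0.078956$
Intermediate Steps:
$r{\left(b \right)} = \frac{2}{3} + \frac{b^{2}}{3}$ ($r{\left(b \right)} = \frac{b b + \left(1 + 1\right)}{3} = \frac{b^{2} + 2}{3} = \frac{2 + b^{2}}{3} = \frac{2}{3} + \frac{b^{2}}{3}$)
$t{\left(s \right)} = -9 + s$
$Q = - \frac{38}{3}$ ($Q = \left(\frac{2}{3} + \frac{6^{2}}{3}\right) \left(12 - 13\right) = \left(\frac{2}{3} + \frac{1}{3} \cdot 36\right) \left(-1\right) = \left(\frac{2}{3} + 12\right) \left(-1\right) = \frac{38}{3} \left(-1\right) = - \frac{38}{3} \approx -12.667$)
$\frac{1}{Q + \frac{1}{t{\left(32 \right)} + 705}} = \frac{1}{- \frac{38}{3} + \frac{1}{\left(-9 + 32\right) + 705}} = \frac{1}{- \frac{38}{3} + \frac{1}{23 + 705}} = \frac{1}{- \frac{38}{3} + \frac{1}{728}} = \frac{1}{- \frac{27661}{2184}} = - \frac{2184}{27661}$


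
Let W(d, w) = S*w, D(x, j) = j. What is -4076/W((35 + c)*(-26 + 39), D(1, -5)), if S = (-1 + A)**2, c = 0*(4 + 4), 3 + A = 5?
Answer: 4076/5 ≈ 815.20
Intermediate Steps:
A = 2 (A = -3 + 5 = 2)
c = 0 (c = 0*8 = 0)
S = 1 (S = (-1 + 2)**2 = 1**2 = 1)
W(d, w) = w (W(d, w) = 1*w = w)
-4076/W((35 + c)*(-26 + 39), D(1, -5)) = -4076/(-5) = -4076*(-1/5) = 4076/5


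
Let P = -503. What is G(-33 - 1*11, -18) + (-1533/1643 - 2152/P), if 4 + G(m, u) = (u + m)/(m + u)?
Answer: 285350/826429 ≈ 0.34528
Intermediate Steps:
G(m, u) = -3 (G(m, u) = -4 + (u + m)/(m + u) = -4 + (m + u)/(m + u) = -4 + 1 = -3)
G(-33 - 1*11, -18) + (-1533/1643 - 2152/P) = -3 + (-1533/1643 - 2152/(-503)) = -3 + (-1533*1/1643 - 2152*(-1/503)) = -3 + (-1533/1643 + 2152/503) = -3 + 2764637/826429 = 285350/826429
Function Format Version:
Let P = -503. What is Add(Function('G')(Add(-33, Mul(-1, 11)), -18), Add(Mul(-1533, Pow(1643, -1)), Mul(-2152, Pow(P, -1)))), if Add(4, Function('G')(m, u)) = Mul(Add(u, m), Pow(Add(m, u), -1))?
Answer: Rational(285350, 826429) ≈ 0.34528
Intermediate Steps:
Function('G')(m, u) = -3 (Function('G')(m, u) = Add(-4, Mul(Add(u, m), Pow(Add(m, u), -1))) = Add(-4, Mul(Add(m, u), Pow(Add(m, u), -1))) = Add(-4, 1) = -3)
Add(Function('G')(Add(-33, Mul(-1, 11)), -18), Add(Mul(-1533, Pow(1643, -1)), Mul(-2152, Pow(P, -1)))) = Add(-3, Add(Mul(-1533, Pow(1643, -1)), Mul(-2152, Pow(-503, -1)))) = Add(-3, Add(Mul(-1533, Rational(1, 1643)), Mul(-2152, Rational(-1, 503)))) = Add(-3, Add(Rational(-1533, 1643), Rational(2152, 503))) = Add(-3, Rational(2764637, 826429)) = Rational(285350, 826429)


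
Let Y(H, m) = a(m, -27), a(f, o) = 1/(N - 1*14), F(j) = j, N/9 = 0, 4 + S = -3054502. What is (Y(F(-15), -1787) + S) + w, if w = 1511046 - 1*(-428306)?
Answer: -15612157/14 ≈ -1.1152e+6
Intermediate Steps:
S = -3054506 (S = -4 - 3054502 = -3054506)
N = 0 (N = 9*0 = 0)
w = 1939352 (w = 1511046 + 428306 = 1939352)
a(f, o) = -1/14 (a(f, o) = 1/(0 - 1*14) = 1/(0 - 14) = 1/(-14) = -1/14)
Y(H, m) = -1/14
(Y(F(-15), -1787) + S) + w = (-1/14 - 3054506) + 1939352 = -42763085/14 + 1939352 = -15612157/14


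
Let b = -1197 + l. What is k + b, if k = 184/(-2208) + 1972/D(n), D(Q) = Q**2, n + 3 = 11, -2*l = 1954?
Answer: -102877/48 ≈ -2143.3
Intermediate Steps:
l = -977 (l = -1/2*1954 = -977)
n = 8 (n = -3 + 11 = 8)
b = -2174 (b = -1197 - 977 = -2174)
k = 1475/48 (k = 184/(-2208) + 1972/(8**2) = 184*(-1/2208) + 1972/64 = -1/12 + 1972*(1/64) = -1/12 + 493/16 = 1475/48 ≈ 30.729)
k + b = 1475/48 - 2174 = -102877/48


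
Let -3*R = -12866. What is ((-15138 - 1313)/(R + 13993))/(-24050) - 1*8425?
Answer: -11112762406897/1319022250 ≈ -8425.0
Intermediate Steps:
R = 12866/3 (R = -1/3*(-12866) = 12866/3 ≈ 4288.7)
((-15138 - 1313)/(R + 13993))/(-24050) - 1*8425 = ((-15138 - 1313)/(12866/3 + 13993))/(-24050) - 1*8425 = -16451/54845/3*(-1/24050) - 8425 = -16451*3/54845*(-1/24050) - 8425 = -49353/54845*(-1/24050) - 8425 = 49353/1319022250 - 8425 = -11112762406897/1319022250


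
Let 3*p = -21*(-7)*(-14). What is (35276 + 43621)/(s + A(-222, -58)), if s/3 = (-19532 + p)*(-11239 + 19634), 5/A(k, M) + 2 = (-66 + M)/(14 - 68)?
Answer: -16184/104449295 ≈ -0.00015495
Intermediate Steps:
A(k, M) = 5/(-7/9 - M/54) (A(k, M) = 5/(-2 + (-66 + M)/(14 - 68)) = 5/(-2 + (-66 + M)/(-54)) = 5/(-2 + (-66 + M)*(-1/54)) = 5/(-2 + (11/9 - M/54)) = 5/(-7/9 - M/54))
p = -686 (p = (-21*(-7)*(-14))/3 = (147*(-14))/3 = (⅓)*(-2058) = -686)
s = -509190330 (s = 3*((-19532 - 686)*(-11239 + 19634)) = 3*(-20218*8395) = 3*(-169730110) = -509190330)
(35276 + 43621)/(s + A(-222, -58)) = (35276 + 43621)/(-509190330 - 270/(42 - 58)) = 78897/(-509190330 - 270/(-16)) = 78897/(-509190330 - 270*(-1/16)) = 78897/(-509190330 + 135/8) = 78897/(-4073522505/8) = 78897*(-8/4073522505) = -16184/104449295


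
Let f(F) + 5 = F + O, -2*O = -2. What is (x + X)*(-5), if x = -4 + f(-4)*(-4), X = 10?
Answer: -190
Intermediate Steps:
O = 1 (O = -½*(-2) = 1)
f(F) = -4 + F (f(F) = -5 + (F + 1) = -5 + (1 + F) = -4 + F)
x = 28 (x = -4 + (-4 - 4)*(-4) = -4 - 8*(-4) = -4 + 32 = 28)
(x + X)*(-5) = (28 + 10)*(-5) = 38*(-5) = -190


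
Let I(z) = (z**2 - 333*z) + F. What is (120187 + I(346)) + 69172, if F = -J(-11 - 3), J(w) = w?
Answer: 193871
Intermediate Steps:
F = 14 (F = -(-11 - 3) = -1*(-14) = 14)
I(z) = 14 + z**2 - 333*z (I(z) = (z**2 - 333*z) + 14 = 14 + z**2 - 333*z)
(120187 + I(346)) + 69172 = (120187 + (14 + 346**2 - 333*346)) + 69172 = (120187 + (14 + 119716 - 115218)) + 69172 = (120187 + 4512) + 69172 = 124699 + 69172 = 193871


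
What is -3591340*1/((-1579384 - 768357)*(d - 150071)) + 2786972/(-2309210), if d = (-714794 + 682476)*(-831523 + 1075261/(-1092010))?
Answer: -452856265279287519556401344/375224514776218033828771045 ≈ -1.2069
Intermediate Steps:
d = 14672897272388069/546005 (d = -32318*(-831523 + 1075261*(-1/1092010)) = -32318*(-831523 - 1075261/1092010) = -32318*(-908032506491/1092010) = 14672897272388069/546005 ≈ 2.6873e+10)
-3591340*1/((-1579384 - 768357)*(d - 150071)) + 2786972/(-2309210) = -3591340*1/((-1579384 - 768357)*(14672897272388069/546005 - 150071)) + 2786972/(-2309210) = -3591340/((-2347741*14672815332871714/546005)) + 2786972*(-1/2309210) = -3591340/(-34447970142411570698074/546005) - 1393486/1154605 = -3591340*(-546005/34447970142411570698074) - 1393486/1154605 = 980444798350/17223985071205785349037 - 1393486/1154605 = -452856265279287519556401344/375224514776218033828771045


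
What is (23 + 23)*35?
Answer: 1610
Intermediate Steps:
(23 + 23)*35 = 46*35 = 1610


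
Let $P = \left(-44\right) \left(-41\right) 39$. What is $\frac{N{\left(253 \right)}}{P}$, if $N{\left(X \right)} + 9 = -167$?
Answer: $- \frac{4}{1599} \approx -0.0025016$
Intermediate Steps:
$N{\left(X \right)} = -176$ ($N{\left(X \right)} = -9 - 167 = -176$)
$P = 70356$ ($P = 1804 \cdot 39 = 70356$)
$\frac{N{\left(253 \right)}}{P} = - \frac{176}{70356} = \left(-176\right) \frac{1}{70356} = - \frac{4}{1599}$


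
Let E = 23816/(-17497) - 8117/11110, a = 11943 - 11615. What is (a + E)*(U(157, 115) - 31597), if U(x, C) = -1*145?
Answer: -1005488935114221/97195835 ≈ -1.0345e+7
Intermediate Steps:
U(x, C) = -145
a = 328
E = -406618909/194391670 (E = 23816*(-1/17497) - 8117*1/11110 = -23816/17497 - 8117/11110 = -406618909/194391670 ≈ -2.0918)
(a + E)*(U(157, 115) - 31597) = (328 - 406618909/194391670)*(-145 - 31597) = (63353848851/194391670)*(-31742) = -1005488935114221/97195835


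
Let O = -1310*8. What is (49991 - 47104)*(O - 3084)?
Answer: -39159268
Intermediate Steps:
O = -10480
(49991 - 47104)*(O - 3084) = (49991 - 47104)*(-10480 - 3084) = 2887*(-13564) = -39159268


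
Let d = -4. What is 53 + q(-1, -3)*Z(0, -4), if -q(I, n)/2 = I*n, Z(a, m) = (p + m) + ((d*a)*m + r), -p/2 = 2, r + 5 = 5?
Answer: 101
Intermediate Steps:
r = 0 (r = -5 + 5 = 0)
p = -4 (p = -2*2 = -4)
Z(a, m) = -4 + m - 4*a*m (Z(a, m) = (-4 + m) + ((-4*a)*m + 0) = (-4 + m) + (-4*a*m + 0) = (-4 + m) - 4*a*m = -4 + m - 4*a*m)
q(I, n) = -2*I*n
53 + q(-1, -3)*Z(0, -4) = 53 + (-2*(-1)*(-3))*(-4 - 4 - 4*0*(-4)) = 53 - 6*(-4 - 4 + 0) = 53 - 6*(-8) = 53 + 48 = 101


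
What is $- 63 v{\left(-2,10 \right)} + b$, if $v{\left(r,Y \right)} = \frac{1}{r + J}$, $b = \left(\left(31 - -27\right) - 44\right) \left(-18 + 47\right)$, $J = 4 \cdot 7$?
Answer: $\frac{10493}{26} \approx 403.58$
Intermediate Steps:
$J = 28$
$b = 406$ ($b = \left(\left(31 + 27\right) - 44\right) 29 = \left(58 - 44\right) 29 = 14 \cdot 29 = 406$)
$v{\left(r,Y \right)} = \frac{1}{28 + r}$ ($v{\left(r,Y \right)} = \frac{1}{r + 28} = \frac{1}{28 + r}$)
$- 63 v{\left(-2,10 \right)} + b = - \frac{63}{28 - 2} + 406 = - \frac{63}{26} + 406 = \frac{10493}{26}$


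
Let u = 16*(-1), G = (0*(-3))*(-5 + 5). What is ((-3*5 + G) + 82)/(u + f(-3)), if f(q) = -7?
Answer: -67/23 ≈ -2.9130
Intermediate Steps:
G = 0 (G = 0*0 = 0)
u = -16
((-3*5 + G) + 82)/(u + f(-3)) = ((-3*5 + 0) + 82)/(-16 - 7) = ((-15 + 0) + 82)/(-23) = (-15 + 82)*(-1/23) = 67*(-1/23) = -67/23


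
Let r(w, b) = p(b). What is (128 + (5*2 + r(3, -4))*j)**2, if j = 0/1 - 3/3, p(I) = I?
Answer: 14884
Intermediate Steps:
r(w, b) = b
j = -1 (j = 0*1 - 3*1/3 = 0 - 1 = -1)
(128 + (5*2 + r(3, -4))*j)**2 = (128 + (5*2 - 4)*(-1))**2 = (128 + (10 - 4)*(-1))**2 = (128 + 6*(-1))**2 = (128 - 6)**2 = 122**2 = 14884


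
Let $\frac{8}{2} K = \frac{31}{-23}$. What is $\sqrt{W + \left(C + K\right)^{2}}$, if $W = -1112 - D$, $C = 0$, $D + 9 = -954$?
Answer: $\frac{5 i \sqrt{50407}}{92} \approx 12.202 i$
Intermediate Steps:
$D = -963$ ($D = -9 - 954 = -963$)
$K = - \frac{31}{92}$ ($K = \frac{31 \frac{1}{-23}}{4} = \frac{31 \left(- \frac{1}{23}\right)}{4} = \frac{1}{4} \left(- \frac{31}{23}\right) = - \frac{31}{92} \approx -0.33696$)
$W = -149$ ($W = -1112 - -963 = -1112 + 963 = -149$)
$\sqrt{W + \left(C + K\right)^{2}} = \sqrt{-149 + \left(0 - \frac{31}{92}\right)^{2}} = \sqrt{-149 + \left(- \frac{31}{92}\right)^{2}} = \sqrt{-149 + \frac{961}{8464}} = \sqrt{- \frac{1260175}{8464}} = \frac{5 i \sqrt{50407}}{92}$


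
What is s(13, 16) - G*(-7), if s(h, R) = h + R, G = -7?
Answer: -20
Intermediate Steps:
s(h, R) = R + h
s(13, 16) - G*(-7) = (16 + 13) - (-7)*(-7) = 29 - 1*49 = 29 - 49 = -20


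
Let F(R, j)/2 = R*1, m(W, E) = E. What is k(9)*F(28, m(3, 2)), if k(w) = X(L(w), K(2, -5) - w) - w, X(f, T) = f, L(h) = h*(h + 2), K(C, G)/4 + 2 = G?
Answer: 5040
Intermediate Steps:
K(C, G) = -8 + 4*G
L(h) = h*(2 + h)
k(w) = -w + w*(2 + w) (k(w) = w*(2 + w) - w = -w + w*(2 + w))
F(R, j) = 2*R (F(R, j) = 2*(R*1) = 2*R)
k(9)*F(28, m(3, 2)) = (9*(1 + 9))*(2*28) = (9*10)*56 = 90*56 = 5040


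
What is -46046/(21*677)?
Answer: -6578/2031 ≈ -3.2388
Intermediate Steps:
-46046/(21*677) = -46046/14217 = -46046*1/14217 = -6578/2031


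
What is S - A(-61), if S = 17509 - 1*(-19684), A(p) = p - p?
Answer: 37193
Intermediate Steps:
A(p) = 0
S = 37193 (S = 17509 + 19684 = 37193)
S - A(-61) = 37193 - 1*0 = 37193 + 0 = 37193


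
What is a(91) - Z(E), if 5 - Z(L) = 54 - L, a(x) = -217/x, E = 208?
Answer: -2098/13 ≈ -161.38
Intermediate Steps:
Z(L) = -49 + L (Z(L) = 5 - (54 - L) = 5 + (-54 + L) = -49 + L)
a(91) - Z(E) = -217/91 - (-49 + 208) = -217*1/91 - 1*159 = -31/13 - 159 = -2098/13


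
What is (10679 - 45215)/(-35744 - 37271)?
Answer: 34536/73015 ≈ 0.47300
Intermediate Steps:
(10679 - 45215)/(-35744 - 37271) = -34536/(-73015) = -34536*(-1/73015) = 34536/73015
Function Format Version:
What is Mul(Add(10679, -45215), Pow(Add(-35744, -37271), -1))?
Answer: Rational(34536, 73015) ≈ 0.47300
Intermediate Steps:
Mul(Add(10679, -45215), Pow(Add(-35744, -37271), -1)) = Mul(-34536, Pow(-73015, -1)) = Mul(-34536, Rational(-1, 73015)) = Rational(34536, 73015)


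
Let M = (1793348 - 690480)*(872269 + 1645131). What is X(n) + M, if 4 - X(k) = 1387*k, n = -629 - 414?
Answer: 2776361349845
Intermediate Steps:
n = -1043
X(k) = 4 - 1387*k
M = 2776359903200 (M = 1102868*2517400 = 2776359903200)
X(n) + M = (4 - 1387*(-1043)) + 2776359903200 = (4 + 1446641) + 2776359903200 = 1446645 + 2776359903200 = 2776361349845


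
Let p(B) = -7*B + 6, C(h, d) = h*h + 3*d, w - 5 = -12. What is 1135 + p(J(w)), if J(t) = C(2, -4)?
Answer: 1197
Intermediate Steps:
w = -7 (w = 5 - 12 = -7)
C(h, d) = h**2 + 3*d
J(t) = -8 (J(t) = 2**2 + 3*(-4) = 4 - 12 = -8)
p(B) = 6 - 7*B
1135 + p(J(w)) = 1135 + (6 - 7*(-8)) = 1135 + (6 + 56) = 1135 + 62 = 1197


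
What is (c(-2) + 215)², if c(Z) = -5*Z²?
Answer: 38025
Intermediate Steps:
(c(-2) + 215)² = (-5*(-2)² + 215)² = (-5*4 + 215)² = (-20 + 215)² = 195² = 38025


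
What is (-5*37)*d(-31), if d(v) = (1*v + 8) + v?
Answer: 9990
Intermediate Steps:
d(v) = 8 + 2*v (d(v) = (v + 8) + v = (8 + v) + v = 8 + 2*v)
(-5*37)*d(-31) = (-5*37)*(8 + 2*(-31)) = -185*(8 - 62) = -185*(-54) = 9990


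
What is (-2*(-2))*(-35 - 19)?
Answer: -216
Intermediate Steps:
(-2*(-2))*(-35 - 19) = 4*(-54) = -216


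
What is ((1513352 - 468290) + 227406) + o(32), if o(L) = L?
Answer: 1272500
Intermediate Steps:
((1513352 - 468290) + 227406) + o(32) = ((1513352 - 468290) + 227406) + 32 = (1045062 + 227406) + 32 = 1272468 + 32 = 1272500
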